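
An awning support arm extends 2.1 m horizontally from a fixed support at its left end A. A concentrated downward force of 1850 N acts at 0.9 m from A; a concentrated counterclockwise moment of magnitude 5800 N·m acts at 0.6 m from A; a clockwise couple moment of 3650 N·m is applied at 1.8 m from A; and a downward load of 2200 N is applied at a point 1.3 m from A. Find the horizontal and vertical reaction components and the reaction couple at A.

ΣF_x = 0: A_x = 0.
ΣF_y = 0: A_y − 1850 − 2200 = 0 → A_y = 4050 N.
ΣM about A: M_A − 1850·0.9 + 5800 − 3650 − 2200·1.3 = 0 → M_A = 2375 N·m.

A_x = 0, A_y = 4050 N, M_A = 2375 N·m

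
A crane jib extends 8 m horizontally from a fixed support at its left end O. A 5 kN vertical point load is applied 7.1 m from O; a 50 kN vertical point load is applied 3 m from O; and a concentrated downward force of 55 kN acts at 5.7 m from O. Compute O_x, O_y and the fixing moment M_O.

ΣF_x = 0: O_x = 0.
ΣF_y = 0: O_y − 5 − 50 − 55 = 0 → O_y = 110.0 kN.
ΣM about O: M_O − 5·7.1 − 50·3 − 55·5.7 = 0 → M_O = 499.0 kN·m.

O_x = 0, O_y = 110.0 kN, M_O = 499.0 kN·m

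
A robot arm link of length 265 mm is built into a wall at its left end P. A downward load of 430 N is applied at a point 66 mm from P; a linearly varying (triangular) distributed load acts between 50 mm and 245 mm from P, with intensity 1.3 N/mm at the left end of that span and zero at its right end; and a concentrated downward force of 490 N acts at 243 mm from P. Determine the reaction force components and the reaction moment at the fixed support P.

P_x = 0, P_y = 1047 N, M_P = 162000 N·mm

Resultant of the triangular load: ½ × 1.3 × 195 = 126.75 N, acting at 115 mm from P (one-third of the span from the peak).
ΣF_x = 0: P_x = 0.
ΣF_y = 0: P_y − 430 − ½·1.3·195 − 490 = 0 → P_y = 1047 N.
ΣM about P: M_P − 430·66 − (½·1.3·195)·115 − 490·243 = 0 → M_P = 162000 N·mm.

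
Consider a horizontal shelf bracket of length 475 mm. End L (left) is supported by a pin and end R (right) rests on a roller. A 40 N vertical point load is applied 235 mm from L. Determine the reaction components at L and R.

ΣM about L: R_y·475 − 40·235 = 0 → R_y = 9400/475 = 19.7895 ≈ 19.79 N.
ΣF_y = 0: L_y + 19.7895 − 40 = 0 → L_y = 20.21 N.
ΣF_x = 0: no horizontal applied forces, so L_x = 0.

L_x = 0, L_y = 20.21 N, R_y = 19.79 N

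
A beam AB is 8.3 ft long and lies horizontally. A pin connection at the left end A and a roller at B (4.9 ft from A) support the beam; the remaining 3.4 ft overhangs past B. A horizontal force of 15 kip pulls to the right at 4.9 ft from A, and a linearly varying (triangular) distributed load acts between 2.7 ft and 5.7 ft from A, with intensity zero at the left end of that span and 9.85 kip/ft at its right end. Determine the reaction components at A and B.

Resultant of the triangular load: ½ × 9.85 × 3 = 14.775 kip, acting at 4.7 ft from A (one-third of the span from the peak).
Moments about A: B_y·4.9 − (½·9.85·3)·4.7 = 0 → B_y = 69.4425/4.9 = 14.1719 ≈ 14.17 kip.
ΣF_y = 0: A_y + 14.1719 − ½·9.85·3 = 0 → A_y = 0.6031 kip.
ΣF_x = 0: A_x + 15 = 0 → A_x = -15.00 kip.

A_x = -15.00 kip, A_y = 0.6031 kip, B_y = 14.17 kip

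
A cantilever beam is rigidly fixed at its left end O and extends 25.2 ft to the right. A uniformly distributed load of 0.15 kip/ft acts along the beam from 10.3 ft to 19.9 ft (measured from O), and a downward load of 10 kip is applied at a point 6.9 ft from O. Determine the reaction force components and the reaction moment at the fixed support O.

Resultant of the distributed load: 0.15 × 9.6 = 1.44 kip at 15.1 ft from O.
ΣF_x = 0: O_x = 0.
ΣF_y = 0: O_y − 0.15·9.6 − 10 = 0 → O_y = 11.44 kip.
ΣM about O: M_O − (0.15·9.6)·15.1 − 10·6.9 = 0 → M_O = 90.74 kip·ft.

O_x = 0, O_y = 11.44 kip, M_O = 90.74 kip·ft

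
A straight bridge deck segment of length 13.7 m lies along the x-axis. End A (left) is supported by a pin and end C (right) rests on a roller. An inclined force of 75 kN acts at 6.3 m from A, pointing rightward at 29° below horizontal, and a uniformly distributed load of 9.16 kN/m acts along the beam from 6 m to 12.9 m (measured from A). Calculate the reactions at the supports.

A_x = -65.60 kN, A_y = 39.25 kN, C_y = 60.32 kN

Resultant of the distributed load: 9.16 × 6.9 = 63.204 kN at 9.45 m from A.
Moments about A: C_y·13.7 − 75·sin29°·6.3 − (9.16·6.9)·9.45 = 0 → C_y = 826.35/13.7 = 60.3175 ≈ 60.32 kN.
ΣF_y = 0: A_y + 60.3175 − 75·sin29° − 9.16·6.9 = 0 → A_y = 39.25 kN.
ΣF_x = 0: A_x + 75·cos29° = 0 → A_x = -65.60 kN.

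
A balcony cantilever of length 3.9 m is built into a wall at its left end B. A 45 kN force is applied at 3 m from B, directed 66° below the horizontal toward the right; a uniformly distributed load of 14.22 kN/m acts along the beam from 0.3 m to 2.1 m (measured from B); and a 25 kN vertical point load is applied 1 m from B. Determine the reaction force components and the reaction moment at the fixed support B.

Resultant of the distributed load: 14.22 × 1.8 = 25.596 kN at 1.2 m from B.
ΣF_x = 0: B_x + 45·cos66° = 0 → B_x = -18.30 kN.
ΣF_y = 0: B_y − 45·sin66° − 14.22·1.8 − 25 = 0 → B_y = 91.71 kN.
ΣM about B: M_B − 45·sin66°·3 − (14.22·1.8)·1.2 − 25·1 = 0 → M_B = 179.0 kN·m.

B_x = -18.30 kN, B_y = 91.71 kN, M_B = 179.0 kN·m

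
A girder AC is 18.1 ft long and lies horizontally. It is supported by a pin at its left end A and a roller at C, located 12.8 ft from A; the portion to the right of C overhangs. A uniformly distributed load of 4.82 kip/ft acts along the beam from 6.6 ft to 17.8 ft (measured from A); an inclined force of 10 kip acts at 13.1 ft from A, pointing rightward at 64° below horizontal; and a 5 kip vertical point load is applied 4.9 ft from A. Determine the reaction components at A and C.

A_x = -4.384 kip, A_y = 5.406 kip, C_y = 62.57 kip

Resultant of the distributed load: 4.82 × 11.2 = 53.984 kip at 12.2 ft from A.
Taking moments about A: C_y·12.8 − (4.82·11.2)·12.2 − 10·sin64°·13.1 − 5·4.9 = 0 → C_y = 800.847/12.8 = 62.5662 ≈ 62.57 kip.
ΣF_y = 0: A_y + 62.5662 − 4.82·11.2 − 10·sin64° − 5 = 0 → A_y = 5.406 kip.
ΣF_x = 0: A_x + 10·cos64° = 0 → A_x = -4.384 kip.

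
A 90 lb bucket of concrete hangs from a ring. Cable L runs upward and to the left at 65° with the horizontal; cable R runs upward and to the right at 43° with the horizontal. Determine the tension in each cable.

T_L = 69.21 lb, T_R = 39.99 lb

ΣF_x = 0: −T_L·cos65° + T_R·cos43° = 0 → T_R = 0.577858·T_L.
ΣF_y = 0: T_L·sin65° + T_R·sin43° = 90.
Substitute: T_L·(0.906308 + 0.577858·0.681998) = 90 → T_L = 69.2092 ≈ 69.21 lb.
Then T_R = 0.577858 × 69.2092 = 39.99 lb.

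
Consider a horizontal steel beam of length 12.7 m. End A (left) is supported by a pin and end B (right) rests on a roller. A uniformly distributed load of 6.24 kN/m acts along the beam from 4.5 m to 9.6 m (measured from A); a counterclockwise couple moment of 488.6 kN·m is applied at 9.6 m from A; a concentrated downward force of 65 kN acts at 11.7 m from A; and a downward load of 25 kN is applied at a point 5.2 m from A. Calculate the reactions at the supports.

A_x = 0, A_y = 72.51 kN, B_y = 49.31 kN

Resultant of the distributed load: 6.24 × 5.1 = 31.824 kN at 7.05 m from A.
Moments about A: B_y·12.7 − (6.24·5.1)·7.05 + 488.6 − 65·11.7 − 25·5.2 = 0 → B_y = 626.2592/12.7 = 49.3117 ≈ 49.31 kN.
ΣF_y = 0: A_y + 49.3117 − 6.24·5.1 − 65 − 25 = 0 → A_y = 72.51 kN.
ΣF_x = 0: no horizontal applied forces, so A_x = 0.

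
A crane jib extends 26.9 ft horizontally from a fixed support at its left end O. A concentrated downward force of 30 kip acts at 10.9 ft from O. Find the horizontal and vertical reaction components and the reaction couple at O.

O_x = 0, O_y = 30.00 kip, M_O = 327.0 kip·ft

ΣF_x = 0: O_x = 0.
ΣF_y = 0: O_y − 30 = 0 → O_y = 30.00 kip.
ΣM about O: M_O − 30·10.9 = 0 → M_O = 327.0 kip·ft.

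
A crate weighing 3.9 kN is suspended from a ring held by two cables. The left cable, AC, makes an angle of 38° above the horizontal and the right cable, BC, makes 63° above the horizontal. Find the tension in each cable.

ΣF_x = 0: −T_AC·cos38° + T_BC·cos63° = 0 → T_BC = 1.73574·T_AC.
ΣF_y = 0: T_AC·sin38° + T_BC·sin63° = 3.9.
Substitute: T_AC·(0.615661 + 1.73574·0.891007) = 3.9 → T_AC = 1.8037 ≈ 1.804 kN.
Then T_BC = 1.73574 × 1.8037 = 3.131 kN.

T_AC = 1.804 kN, T_BC = 3.131 kN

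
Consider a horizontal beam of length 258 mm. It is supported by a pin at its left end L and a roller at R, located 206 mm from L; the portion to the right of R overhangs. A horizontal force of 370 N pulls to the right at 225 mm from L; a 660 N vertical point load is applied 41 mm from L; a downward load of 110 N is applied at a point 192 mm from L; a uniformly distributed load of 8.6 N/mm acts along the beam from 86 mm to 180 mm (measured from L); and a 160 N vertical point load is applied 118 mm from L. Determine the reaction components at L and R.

L_x = -370.0 N, L_y = 890.9 N, R_y = 847.5 N

Resultant of the distributed load: 8.6 × 94 = 808.4 N at 133 mm from L.
Moments about L: R_y·206 − 660·41 − 110·192 − (8.6·94)·133 − 160·118 = 0 → R_y = 174577.2/206 = 847.462 ≈ 847.5 N.
ΣF_y = 0: L_y + 847.462 − 660 − 110 − 8.6·94 − 160 = 0 → L_y = 890.9 N.
ΣF_x = 0: L_x + 370 = 0 → L_x = -370.0 N.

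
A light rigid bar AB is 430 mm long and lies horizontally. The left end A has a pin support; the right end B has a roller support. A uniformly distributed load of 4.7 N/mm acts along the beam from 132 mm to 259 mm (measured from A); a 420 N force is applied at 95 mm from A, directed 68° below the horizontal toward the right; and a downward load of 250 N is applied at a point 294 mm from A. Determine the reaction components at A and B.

A_x = -157.3 N, A_y = 708.0 N, B_y = 528.3 N

Resultant of the distributed load: 4.7 × 127 = 596.9 N at 195.5 mm from A.
ΣM about A: B_y·430 − (4.7·127)·195.5 − 420·sin68°·95 − 250·294 = 0 → B_y = 227189/430 = 528.347 ≈ 528.3 N.
ΣF_y = 0: A_y + 528.347 − 4.7·127 − 420·sin68° − 250 = 0 → A_y = 708.0 N.
ΣF_x = 0: A_x + 420·cos68° = 0 → A_x = -157.3 N.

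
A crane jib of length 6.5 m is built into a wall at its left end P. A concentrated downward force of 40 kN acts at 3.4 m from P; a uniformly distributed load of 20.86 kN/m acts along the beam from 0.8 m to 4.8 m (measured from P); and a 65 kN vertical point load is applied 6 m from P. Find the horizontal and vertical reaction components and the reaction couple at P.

P_x = 0, P_y = 188.4 kN, M_P = 759.6 kN·m

Resultant of the distributed load: 20.86 × 4 = 83.44 kN at 2.8 m from P.
ΣF_x = 0: P_x = 0.
ΣF_y = 0: P_y − 40 − 20.86·4 − 65 = 0 → P_y = 188.4 kN.
ΣM about P: M_P − 40·3.4 − (20.86·4)·2.8 − 65·6 = 0 → M_P = 759.6 kN·m.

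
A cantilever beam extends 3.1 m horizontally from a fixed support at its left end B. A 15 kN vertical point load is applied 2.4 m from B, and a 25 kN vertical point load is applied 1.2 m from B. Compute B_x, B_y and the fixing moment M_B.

ΣF_x = 0: B_x = 0.
ΣF_y = 0: B_y − 15 − 25 = 0 → B_y = 40.00 kN.
ΣM about B: M_B − 15·2.4 − 25·1.2 = 0 → M_B = 66.00 kN·m.

B_x = 0, B_y = 40.00 kN, M_B = 66.00 kN·m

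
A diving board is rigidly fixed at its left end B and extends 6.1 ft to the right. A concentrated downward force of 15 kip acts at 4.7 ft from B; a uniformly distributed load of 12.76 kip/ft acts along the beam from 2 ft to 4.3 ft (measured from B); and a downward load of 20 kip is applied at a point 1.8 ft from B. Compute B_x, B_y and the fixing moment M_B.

B_x = 0, B_y = 64.35 kip, M_B = 198.9 kip·ft

Resultant of the distributed load: 12.76 × 2.3 = 29.348 kip at 3.15 ft from B.
ΣF_x = 0: B_x = 0.
ΣF_y = 0: B_y − 15 − 12.76·2.3 − 20 = 0 → B_y = 64.35 kip.
ΣM about B: M_B − 15·4.7 − (12.76·2.3)·3.15 − 20·1.8 = 0 → M_B = 198.9 kip·ft.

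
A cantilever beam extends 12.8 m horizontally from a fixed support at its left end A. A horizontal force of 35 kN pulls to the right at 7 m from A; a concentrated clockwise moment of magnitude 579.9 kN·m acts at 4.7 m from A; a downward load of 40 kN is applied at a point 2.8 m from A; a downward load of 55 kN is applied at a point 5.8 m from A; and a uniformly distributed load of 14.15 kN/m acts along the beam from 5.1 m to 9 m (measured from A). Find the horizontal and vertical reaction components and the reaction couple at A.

A_x = -35.00 kN, A_y = 150.2 kN, M_A = 1400 kN·m

Resultant of the distributed load: 14.15 × 3.9 = 55.185 kN at 7.05 m from A.
ΣF_x = 0: A_x + 35 = 0 → A_x = -35.00 kN.
ΣF_y = 0: A_y − 40 − 55 − 14.15·3.9 = 0 → A_y = 150.2 kN.
ΣM about A: M_A − 579.9 − 40·2.8 − 55·5.8 − (14.15·3.9)·7.05 = 0 → M_A = 1400 kN·m.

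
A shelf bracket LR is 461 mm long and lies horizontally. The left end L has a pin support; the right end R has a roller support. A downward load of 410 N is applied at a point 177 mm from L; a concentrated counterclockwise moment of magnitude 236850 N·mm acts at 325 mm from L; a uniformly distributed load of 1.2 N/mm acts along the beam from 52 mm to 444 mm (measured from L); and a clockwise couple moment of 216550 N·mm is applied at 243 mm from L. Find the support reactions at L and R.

L_x = 0, L_y = 514.0 N, R_y = 366.4 N

Resultant of the distributed load: 1.2 × 392 = 470.4 N at 248 mm from L.
Taking moments about L: R_y·461 − 410·177 + 236850 − (1.2·392)·248 − 216550 = 0 → R_y = 168929.2/461 = 366.441 ≈ 366.4 N.
ΣF_y = 0: L_y + 366.441 − 410 − 1.2·392 = 0 → L_y = 514.0 N.
ΣF_x = 0: no horizontal applied forces, so L_x = 0.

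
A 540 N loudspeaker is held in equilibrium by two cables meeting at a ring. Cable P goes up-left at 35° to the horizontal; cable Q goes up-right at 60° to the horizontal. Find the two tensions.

ΣF_x = 0: −T_P·cos35° + T_Q·cos60° = 0 → T_Q = 1.6383·T_P.
ΣF_y = 0: T_P·sin35° + T_Q·sin60° = 540.
Substitute: T_P·(0.573576 + 1.6383·0.866025) = 540 → T_P = 271.032 ≈ 271.0 N.
Then T_Q = 1.6383 × 271.032 = 444.0 N.

T_P = 271.0 N, T_Q = 444.0 N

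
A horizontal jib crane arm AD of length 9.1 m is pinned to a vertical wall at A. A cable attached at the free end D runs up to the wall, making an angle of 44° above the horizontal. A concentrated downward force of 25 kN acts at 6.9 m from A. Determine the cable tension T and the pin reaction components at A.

ΣM about A: T·sin44°·9.1 − 25·6.9 = 0 → T = 172.5/(9.1·0.694658) = 27.2883 ≈ 27.29 kN.
ΣF_x = 0: A_x − T·cos44° = 0 → A_x = 27.2883 × 0.71934 = 19.63 kN.
ΣF_y = 0: A_y + T·sin44° − 25 = 0 → A_y = 25 − 27.2883 × 0.694658 = 6.044 kN.

T = 27.29 kN, A_x = 19.63 kN, A_y = 6.044 kN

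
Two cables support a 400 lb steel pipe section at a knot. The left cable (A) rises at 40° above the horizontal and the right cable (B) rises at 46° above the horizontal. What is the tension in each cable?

ΣF_x = 0: −T_A·cos40° + T_B·cos46° = 0 → T_B = 1.10276·T_A.
ΣF_y = 0: T_A·sin40° + T_B·sin46° = 400.
Substitute: T_A·(0.642788 + 1.10276·0.71934) = 400 → T_A = 278.542 ≈ 278.5 lb.
Then T_B = 1.10276 × 278.542 = 307.2 lb.

T_A = 278.5 lb, T_B = 307.2 lb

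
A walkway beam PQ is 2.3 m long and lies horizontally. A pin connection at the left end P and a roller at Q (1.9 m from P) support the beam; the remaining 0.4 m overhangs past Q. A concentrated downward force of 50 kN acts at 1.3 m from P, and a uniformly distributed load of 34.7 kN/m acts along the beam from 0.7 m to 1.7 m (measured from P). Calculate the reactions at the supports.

Resultant of the distributed load: 34.7 × 1 = 34.7 kN at 1.2 m from P.
Moments about P: Q_y·1.9 − 50·1.3 − (34.7·1)·1.2 = 0 → Q_y = 106.64/1.9 = 56.1263 ≈ 56.13 kN.
ΣF_y = 0: P_y + 56.1263 − 50 − 34.7·1 = 0 → P_y = 28.57 kN.
ΣF_x = 0: no horizontal applied forces, so P_x = 0.

P_x = 0, P_y = 28.57 kN, Q_y = 56.13 kN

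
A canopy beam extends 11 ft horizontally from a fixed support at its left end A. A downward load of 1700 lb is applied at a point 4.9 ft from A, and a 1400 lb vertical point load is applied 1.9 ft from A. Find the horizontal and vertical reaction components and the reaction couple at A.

ΣF_x = 0: A_x = 0.
ΣF_y = 0: A_y − 1700 − 1400 = 0 → A_y = 3100 lb.
ΣM about A: M_A − 1700·4.9 − 1400·1.9 = 0 → M_A = 10990 lb·ft.

A_x = 0, A_y = 3100 lb, M_A = 10990 lb·ft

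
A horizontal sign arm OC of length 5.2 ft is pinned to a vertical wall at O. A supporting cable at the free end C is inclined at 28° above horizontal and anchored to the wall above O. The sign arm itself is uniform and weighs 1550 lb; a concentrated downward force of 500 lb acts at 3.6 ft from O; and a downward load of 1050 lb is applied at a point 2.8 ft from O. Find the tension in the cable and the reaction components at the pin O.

T = 3592 lb, O_x = 3172 lb, O_y = 1413 lb

ΣM about O: T·sin28°·5.2 − 1550·2.6 − 500·3.6 − 1050·2.8 = 0 → T = 8770/(5.2·0.469472) = 3592.42 ≈ 3592 lb.
ΣF_x = 0: O_x − T·cos28° = 0 → O_x = 3592.42 × 0.882948 = 3172 lb.
ΣF_y = 0: O_y + T·sin28° − 1550 − 500 − 1050 = 0 → O_y = 3100 − 3592.42 × 0.469472 = 1413 lb.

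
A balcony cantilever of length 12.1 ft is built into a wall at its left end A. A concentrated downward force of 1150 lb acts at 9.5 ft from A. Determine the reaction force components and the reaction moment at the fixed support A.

ΣF_x = 0: A_x = 0.
ΣF_y = 0: A_y − 1150 = 0 → A_y = 1150 lb.
ΣM about A: M_A − 1150·9.5 = 0 → M_A = 10920 lb·ft.

A_x = 0, A_y = 1150 lb, M_A = 10920 lb·ft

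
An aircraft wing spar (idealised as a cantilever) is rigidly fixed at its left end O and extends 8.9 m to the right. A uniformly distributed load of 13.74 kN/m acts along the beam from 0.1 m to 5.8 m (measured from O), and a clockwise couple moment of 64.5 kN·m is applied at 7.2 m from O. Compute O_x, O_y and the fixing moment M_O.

O_x = 0, O_y = 78.32 kN, M_O = 295.5 kN·m

Resultant of the distributed load: 13.74 × 5.7 = 78.318 kN at 2.95 m from O.
ΣF_x = 0: O_x = 0.
ΣF_y = 0: O_y − 13.74·5.7 = 0 → O_y = 78.32 kN.
ΣM about O: M_O − (13.74·5.7)·2.95 − 64.5 = 0 → M_O = 295.5 kN·m.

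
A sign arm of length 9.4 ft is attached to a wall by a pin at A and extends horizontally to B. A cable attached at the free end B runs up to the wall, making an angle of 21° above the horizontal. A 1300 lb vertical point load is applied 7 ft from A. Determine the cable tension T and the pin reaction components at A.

ΣM about A: T·sin21°·9.4 − 1300·7 = 0 → T = 9100/(9.4·0.358368) = 2701.37 ≈ 2701 lb.
ΣF_x = 0: A_x − T·cos21° = 0 → A_x = 2701.37 × 0.93358 = 2522 lb.
ΣF_y = 0: A_y + T·sin21° − 1300 = 0 → A_y = 1300 − 2701.37 × 0.358368 = 331.9 lb.

T = 2701 lb, A_x = 2522 lb, A_y = 331.9 lb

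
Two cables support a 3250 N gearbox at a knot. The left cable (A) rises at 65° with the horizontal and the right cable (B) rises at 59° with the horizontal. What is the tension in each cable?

T_A = 2019 N, T_B = 1657 N

ΣF_x = 0: −T_A·cos65° + T_B·cos59° = 0 → T_B = 0.820557·T_A.
ΣF_y = 0: T_A·sin65° + T_B·sin59° = 3250.
Substitute: T_A·(0.906308 + 0.820557·0.857167) = 3250 → T_A = 2019.06 ≈ 2019 N.
Then T_B = 0.820557 × 2019.06 = 1657 N.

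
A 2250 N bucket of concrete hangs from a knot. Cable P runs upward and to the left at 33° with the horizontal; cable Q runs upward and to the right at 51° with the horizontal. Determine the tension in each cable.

T_P = 1424 N, T_Q = 1897 N

ΣF_x = 0: −T_P·cos33° + T_Q·cos51° = 0 → T_Q = 1.33266·T_P.
ΣF_y = 0: T_P·sin33° + T_Q·sin51° = 2250.
Substitute: T_P·(0.544639 + 1.33266·0.777146) = 2250 → T_P = 1423.77 ≈ 1424 N.
Then T_Q = 1.33266 × 1423.77 = 1897 N.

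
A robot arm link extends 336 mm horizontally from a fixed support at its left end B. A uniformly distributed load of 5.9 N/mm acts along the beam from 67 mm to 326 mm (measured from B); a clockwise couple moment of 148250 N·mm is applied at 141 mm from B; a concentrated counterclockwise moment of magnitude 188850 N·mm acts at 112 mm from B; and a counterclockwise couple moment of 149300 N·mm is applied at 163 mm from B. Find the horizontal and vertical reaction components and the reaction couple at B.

B_x = 0, B_y = 1528 N, M_B = 110400 N·mm

Resultant of the distributed load: 5.9 × 259 = 1528.1 N at 196.5 mm from B.
ΣF_x = 0: B_x = 0.
ΣF_y = 0: B_y − 5.9·259 = 0 → B_y = 1528 N.
ΣM about B: M_B − (5.9·259)·196.5 − 148250 + 188850 + 149300 = 0 → M_B = 110400 N·mm.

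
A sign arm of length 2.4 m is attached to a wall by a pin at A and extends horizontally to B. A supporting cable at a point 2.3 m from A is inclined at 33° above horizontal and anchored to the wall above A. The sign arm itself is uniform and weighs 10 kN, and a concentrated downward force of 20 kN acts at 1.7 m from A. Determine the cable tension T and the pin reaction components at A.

T = 36.72 kN, A_x = 30.80 kN, A_y = 10.000 kN

ΣM about A: T·sin33°·2.3 − 10·1.2 − 20·1.7 = 0 → T = 46/(2.3·0.544639) = 36.7216 ≈ 36.72 kN.
ΣF_x = 0: A_x − T·cos33° = 0 → A_x = 36.7216 × 0.838671 = 30.80 kN.
ΣF_y = 0: A_y + T·sin33° − 10 − 20 = 0 → A_y = 30 − 36.7216 × 0.544639 = 10.000 kN.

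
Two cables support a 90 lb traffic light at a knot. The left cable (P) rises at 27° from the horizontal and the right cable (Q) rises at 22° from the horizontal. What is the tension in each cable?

T_P = 110.6 lb, T_Q = 106.3 lb

ΣF_x = 0: −T_P·cos27° + T_Q·cos22° = 0 → T_Q = 0.960981·T_P.
ΣF_y = 0: T_P·sin27° + T_Q·sin22° = 90.
Substitute: T_P·(0.45399 + 0.960981·0.374607) = 90 → T_P = 110.568 ≈ 110.6 lb.
Then T_Q = 0.960981 × 110.568 = 106.3 lb.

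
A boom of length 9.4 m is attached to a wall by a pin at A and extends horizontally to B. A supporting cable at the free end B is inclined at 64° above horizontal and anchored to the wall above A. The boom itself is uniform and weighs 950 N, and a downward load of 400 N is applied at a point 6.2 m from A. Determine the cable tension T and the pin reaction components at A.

ΣM about A: T·sin64°·9.4 − 950·4.7 − 400·6.2 = 0 → T = 6945/(9.4·0.898794) = 822.023 ≈ 822.0 N.
ΣF_x = 0: A_x − T·cos64° = 0 → A_x = 822.023 × 0.438371 = 360.4 N.
ΣF_y = 0: A_y + T·sin64° − 950 − 400 = 0 → A_y = 1350 − 822.023 × 0.898794 = 611.2 N.

T = 822.0 N, A_x = 360.4 N, A_y = 611.2 N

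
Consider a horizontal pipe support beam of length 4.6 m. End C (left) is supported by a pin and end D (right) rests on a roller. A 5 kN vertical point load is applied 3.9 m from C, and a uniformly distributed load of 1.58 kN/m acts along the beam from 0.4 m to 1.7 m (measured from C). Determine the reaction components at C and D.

Resultant of the distributed load: 1.58 × 1.3 = 2.054 kN at 1.05 m from C.
Taking moments about C: D_y·4.6 − 5·3.9 − (1.58·1.3)·1.05 = 0 → D_y = 21.6567/4.6 = 4.70798 ≈ 4.708 kN.
ΣF_y = 0: C_y + 4.70798 − 5 − 1.58·1.3 = 0 → C_y = 2.346 kN.
ΣF_x = 0: no horizontal applied forces, so C_x = 0.

C_x = 0, C_y = 2.346 kN, D_y = 4.708 kN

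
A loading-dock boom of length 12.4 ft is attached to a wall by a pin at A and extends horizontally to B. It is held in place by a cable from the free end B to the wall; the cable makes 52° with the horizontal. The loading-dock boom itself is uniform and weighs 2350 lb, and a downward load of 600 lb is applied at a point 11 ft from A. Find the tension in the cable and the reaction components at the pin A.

T = 2167 lb, A_x = 1334 lb, A_y = 1243 lb

ΣM about A: T·sin52°·12.4 − 2350·6.2 − 600·11 = 0 → T = 21170/(12.4·0.788011) = 2166.54 ≈ 2167 lb.
ΣF_x = 0: A_x − T·cos52° = 0 → A_x = 2166.54 × 0.615661 = 1334 lb.
ΣF_y = 0: A_y + T·sin52° − 2350 − 600 = 0 → A_y = 2950 − 2166.54 × 0.788011 = 1243 lb.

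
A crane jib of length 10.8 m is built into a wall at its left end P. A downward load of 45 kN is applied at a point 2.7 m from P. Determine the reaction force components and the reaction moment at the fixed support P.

P_x = 0, P_y = 45.00 kN, M_P = 121.5 kN·m

ΣF_x = 0: P_x = 0.
ΣF_y = 0: P_y − 45 = 0 → P_y = 45.00 kN.
ΣM about P: M_P − 45·2.7 = 0 → M_P = 121.5 kN·m.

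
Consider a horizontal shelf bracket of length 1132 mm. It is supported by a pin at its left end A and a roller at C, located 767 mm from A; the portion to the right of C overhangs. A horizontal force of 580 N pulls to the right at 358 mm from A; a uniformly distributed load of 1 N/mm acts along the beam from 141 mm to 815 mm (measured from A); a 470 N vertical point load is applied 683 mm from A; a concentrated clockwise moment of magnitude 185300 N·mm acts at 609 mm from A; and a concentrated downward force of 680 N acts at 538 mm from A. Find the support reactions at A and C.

A_x = -580.0 N, A_y = 266.9 N, C_y = 1557 N

Resultant of the distributed load: 1 × 674 = 674 N at 478 mm from A.
ΣM about A: C_y·767 − (1·674)·478 − 470·683 − 185300 − 680·538 = 0 → C_y = 1194322/767 = 1557.13 ≈ 1557 N.
ΣF_y = 0: A_y + 1557.13 − 1·674 − 470 − 680 = 0 → A_y = 266.9 N.
ΣF_x = 0: A_x + 580 = 0 → A_x = -580.0 N.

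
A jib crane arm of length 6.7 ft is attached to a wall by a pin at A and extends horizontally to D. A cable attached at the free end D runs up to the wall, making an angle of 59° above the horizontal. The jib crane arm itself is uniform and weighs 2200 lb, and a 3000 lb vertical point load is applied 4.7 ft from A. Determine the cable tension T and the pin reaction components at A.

ΣM about A: T·sin59°·6.7 − 2200·3.35 − 3000·4.7 = 0 → T = 21470/(6.7·0.857167) = 3738.45 ≈ 3738 lb.
ΣF_x = 0: A_x − T·cos59° = 0 → A_x = 3738.45 × 0.515038 = 1925 lb.
ΣF_y = 0: A_y + T·sin59° − 2200 − 3000 = 0 → A_y = 5200 − 3738.45 × 0.857167 = 1996 lb.

T = 3738 lb, A_x = 1925 lb, A_y = 1996 lb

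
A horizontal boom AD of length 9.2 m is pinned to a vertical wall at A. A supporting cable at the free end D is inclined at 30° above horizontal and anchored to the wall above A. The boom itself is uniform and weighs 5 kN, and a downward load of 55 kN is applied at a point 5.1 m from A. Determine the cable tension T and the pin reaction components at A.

ΣM about A: T·sin30°·9.2 − 5·4.6 − 55·5.1 = 0 → T = 303.5/(9.2·0.5) = 65.9783 ≈ 65.98 kN.
ΣF_x = 0: A_x − T·cos30° = 0 → A_x = 65.9783 × 0.866025 = 57.14 kN.
ΣF_y = 0: A_y + T·sin30° − 5 − 55 = 0 → A_y = 60 − 65.9783 × 0.5 = 27.01 kN.

T = 65.98 kN, A_x = 57.14 kN, A_y = 27.01 kN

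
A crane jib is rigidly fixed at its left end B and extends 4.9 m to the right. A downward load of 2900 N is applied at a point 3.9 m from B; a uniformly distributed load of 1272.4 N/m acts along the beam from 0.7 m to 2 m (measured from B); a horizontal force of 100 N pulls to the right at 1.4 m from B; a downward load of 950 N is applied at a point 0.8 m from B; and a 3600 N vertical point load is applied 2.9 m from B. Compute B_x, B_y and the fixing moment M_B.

B_x = -100.0 N, B_y = 9104 N, M_B = 24740 N·m

Resultant of the distributed load: 1272.4 × 1.3 = 1654.12 N at 1.35 m from B.
ΣF_x = 0: B_x + 100 = 0 → B_x = -100.0 N.
ΣF_y = 0: B_y − 2900 − 1272.4·1.3 − 950 − 3600 = 0 → B_y = 9104 N.
ΣM about B: M_B − 2900·3.9 − (1272.4·1.3)·1.35 − 950·0.8 − 3600·2.9 = 0 → M_B = 24740 N·m.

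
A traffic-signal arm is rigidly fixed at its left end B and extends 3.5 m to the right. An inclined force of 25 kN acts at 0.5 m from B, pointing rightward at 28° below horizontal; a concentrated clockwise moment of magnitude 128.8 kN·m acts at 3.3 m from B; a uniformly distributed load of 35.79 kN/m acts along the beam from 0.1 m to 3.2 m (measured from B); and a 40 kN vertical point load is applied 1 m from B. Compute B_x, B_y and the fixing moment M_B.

Resultant of the distributed load: 35.79 × 3.1 = 110.949 kN at 1.65 m from B.
ΣF_x = 0: B_x + 25·cos28° = 0 → B_x = -22.07 kN.
ΣF_y = 0: B_y − 25·sin28° − 35.79·3.1 − 40 = 0 → B_y = 162.7 kN.
ΣM about B: M_B − 25·sin28°·0.5 − 128.8 − (35.79·3.1)·1.65 − 40·1 = 0 → M_B = 357.7 kN·m.

B_x = -22.07 kN, B_y = 162.7 kN, M_B = 357.7 kN·m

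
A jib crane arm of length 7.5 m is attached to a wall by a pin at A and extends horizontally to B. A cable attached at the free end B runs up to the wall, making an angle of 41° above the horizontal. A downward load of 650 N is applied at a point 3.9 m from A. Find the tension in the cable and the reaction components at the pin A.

ΣM about A: T·sin41°·7.5 − 650·3.9 = 0 → T = 2535/(7.5·0.656059) = 515.198 ≈ 515.2 N.
ΣF_x = 0: A_x − T·cos41° = 0 → A_x = 515.198 × 0.75471 = 388.8 N.
ΣF_y = 0: A_y + T·sin41° − 650 = 0 → A_y = 650 − 515.198 × 0.656059 = 312.0 N.

T = 515.2 N, A_x = 388.8 N, A_y = 312.0 N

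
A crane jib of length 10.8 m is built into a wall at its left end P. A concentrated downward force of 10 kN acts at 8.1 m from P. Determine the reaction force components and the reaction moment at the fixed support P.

ΣF_x = 0: P_x = 0.
ΣF_y = 0: P_y − 10 = 0 → P_y = 10.00 kN.
ΣM about P: M_P − 10·8.1 = 0 → M_P = 81.00 kN·m.

P_x = 0, P_y = 10.00 kN, M_P = 81.00 kN·m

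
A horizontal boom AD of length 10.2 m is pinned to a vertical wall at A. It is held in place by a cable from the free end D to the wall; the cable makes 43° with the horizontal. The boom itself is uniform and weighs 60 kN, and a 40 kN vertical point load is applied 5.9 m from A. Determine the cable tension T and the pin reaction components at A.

T = 77.91 kN, A_x = 56.98 kN, A_y = 46.86 kN

ΣM about A: T·sin43°·10.2 − 60·5.1 − 40·5.9 = 0 → T = 542/(10.2·0.681998) = 77.9141 ≈ 77.91 kN.
ΣF_x = 0: A_x − T·cos43° = 0 → A_x = 77.9141 × 0.731354 = 56.98 kN.
ΣF_y = 0: A_y + T·sin43° − 60 − 40 = 0 → A_y = 100 − 77.9141 × 0.681998 = 46.86 kN.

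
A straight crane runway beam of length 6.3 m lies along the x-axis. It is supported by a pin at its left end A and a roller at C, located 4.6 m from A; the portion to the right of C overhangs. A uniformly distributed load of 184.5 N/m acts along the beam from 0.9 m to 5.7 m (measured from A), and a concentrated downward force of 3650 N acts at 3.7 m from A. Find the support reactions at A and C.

A_x = 0, A_y = 964.4 N, C_y = 3571 N

Resultant of the distributed load: 184.5 × 4.8 = 885.6 N at 3.3 m from A.
ΣM about A: C_y·4.6 − (184.5·4.8)·3.3 − 3650·3.7 = 0 → C_y = 16427.48/4.6 = 3571.19 ≈ 3571 N.
ΣF_y = 0: A_y + 3571.19 − 184.5·4.8 − 3650 = 0 → A_y = 964.4 N.
ΣF_x = 0: no horizontal applied forces, so A_x = 0.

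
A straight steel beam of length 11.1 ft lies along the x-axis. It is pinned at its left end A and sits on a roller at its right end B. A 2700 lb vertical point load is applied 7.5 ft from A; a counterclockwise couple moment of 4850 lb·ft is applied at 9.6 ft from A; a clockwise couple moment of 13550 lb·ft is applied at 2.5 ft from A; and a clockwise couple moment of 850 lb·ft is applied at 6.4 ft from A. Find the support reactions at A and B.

A_x = 0, A_y = 15.32 lb, B_y = 2685 lb

Moments about A: B_y·11.1 − 2700·7.5 + 4850 − 13550 − 850 = 0 → B_y = 29800/11.1 = 2684.68 ≈ 2685 lb.
ΣF_y = 0: A_y + 2684.68 − 2700 = 0 → A_y = 15.32 lb.
ΣF_x = 0: no horizontal applied forces, so A_x = 0.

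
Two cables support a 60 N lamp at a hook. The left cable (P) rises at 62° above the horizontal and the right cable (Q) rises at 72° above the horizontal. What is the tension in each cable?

T_P = 25.78 N, T_Q = 39.16 N

ΣF_x = 0: −T_P·cos62° + T_Q·cos72° = 0 → T_Q = 1.51924·T_P.
ΣF_y = 0: T_P·sin62° + T_Q·sin72° = 60.
Substitute: T_P·(0.882948 + 1.51924·0.951057) = 60 → T_P = 25.7751 ≈ 25.78 N.
Then T_Q = 1.51924 × 25.7751 = 39.16 N.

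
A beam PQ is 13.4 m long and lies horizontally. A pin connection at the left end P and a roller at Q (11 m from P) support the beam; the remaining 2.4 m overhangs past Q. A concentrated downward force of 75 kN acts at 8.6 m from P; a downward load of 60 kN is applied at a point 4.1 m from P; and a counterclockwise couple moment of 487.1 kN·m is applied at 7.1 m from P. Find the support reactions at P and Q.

ΣM about P: Q_y·11 − 75·8.6 − 60·4.1 + 487.1 = 0 → Q_y = 403.9/11 = 36.7182 ≈ 36.72 kN.
ΣF_y = 0: P_y + 36.7182 − 75 − 60 = 0 → P_y = 98.28 kN.
ΣF_x = 0: no horizontal applied forces, so P_x = 0.

P_x = 0, P_y = 98.28 kN, Q_y = 36.72 kN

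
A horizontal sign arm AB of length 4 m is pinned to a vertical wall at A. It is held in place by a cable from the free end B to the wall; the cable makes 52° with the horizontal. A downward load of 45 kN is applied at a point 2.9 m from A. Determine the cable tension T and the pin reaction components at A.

ΣM about A: T·sin52°·4 − 45·2.9 = 0 → T = 130.5/(4·0.788011) = 41.4017 ≈ 41.40 kN.
ΣF_x = 0: A_x − T·cos52° = 0 → A_x = 41.4017 × 0.615661 = 25.49 kN.
ΣF_y = 0: A_y + T·sin52° − 45 = 0 → A_y = 45 − 41.4017 × 0.788011 = 12.38 kN.

T = 41.40 kN, A_x = 25.49 kN, A_y = 12.38 kN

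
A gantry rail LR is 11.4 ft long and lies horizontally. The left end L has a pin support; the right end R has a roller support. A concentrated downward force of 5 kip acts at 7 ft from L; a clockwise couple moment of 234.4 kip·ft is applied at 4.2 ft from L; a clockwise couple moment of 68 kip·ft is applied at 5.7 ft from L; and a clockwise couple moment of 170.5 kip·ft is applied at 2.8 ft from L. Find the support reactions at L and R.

L_x = 0, L_y = -39.55 kip, R_y = 44.55 kip

Taking moments about L: R_y·11.4 − 5·7 − 234.4 − 68 − 170.5 = 0 → R_y = 507.9/11.4 = 44.5526 ≈ 44.55 kip.
ΣF_y = 0: L_y + 44.5526 − 5 = 0 → L_y = -39.55 kip.
ΣF_x = 0: no horizontal applied forces, so L_x = 0.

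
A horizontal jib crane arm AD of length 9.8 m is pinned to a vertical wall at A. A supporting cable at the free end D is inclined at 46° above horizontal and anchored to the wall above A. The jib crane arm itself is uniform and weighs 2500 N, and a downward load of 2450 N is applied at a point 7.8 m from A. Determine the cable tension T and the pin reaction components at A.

ΣM about A: T·sin46°·9.8 − 2500·4.9 − 2450·7.8 = 0 → T = 31360/(9.8·0.71934) = 4448.52 ≈ 4449 N.
ΣF_x = 0: A_x − T·cos46° = 0 → A_x = 4448.52 × 0.694658 = 3090 N.
ΣF_y = 0: A_y + T·sin46° − 2500 − 2450 = 0 → A_y = 4950 − 4448.52 × 0.71934 = 1750 N.

T = 4449 N, A_x = 3090 N, A_y = 1750 N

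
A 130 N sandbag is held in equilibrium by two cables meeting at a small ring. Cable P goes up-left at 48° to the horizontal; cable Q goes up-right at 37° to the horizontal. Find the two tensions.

ΣF_x = 0: −T_P·cos48° + T_Q·cos37° = 0 → T_Q = 0.837842·T_P.
ΣF_y = 0: T_P·sin48° + T_Q·sin37° = 130.
Substitute: T_P·(0.743145 + 0.837842·0.601815) = 130 → T_P = 104.219 ≈ 104.2 N.
Then T_Q = 0.837842 × 104.219 = 87.32 N.

T_P = 104.2 N, T_Q = 87.32 N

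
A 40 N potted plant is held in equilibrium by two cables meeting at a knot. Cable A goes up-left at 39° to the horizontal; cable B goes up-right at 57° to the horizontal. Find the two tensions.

T_A = 21.91 N, T_B = 31.26 N

ΣF_x = 0: −T_A·cos39° + T_B·cos57° = 0 → T_B = 1.4269·T_A.
ΣF_y = 0: T_A·sin39° + T_B·sin57° = 40.
Substitute: T_A·(0.62932 + 1.4269·0.838671) = 40 → T_A = 21.9056 ≈ 21.91 N.
Then T_B = 1.4269 × 21.9056 = 31.26 N.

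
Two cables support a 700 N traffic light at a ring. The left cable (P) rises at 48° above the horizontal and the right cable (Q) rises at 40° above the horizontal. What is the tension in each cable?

T_P = 536.6 N, T_Q = 468.7 N

ΣF_x = 0: −T_P·cos48° + T_Q·cos40° = 0 → T_Q = 0.873488·T_P.
ΣF_y = 0: T_P·sin48° + T_Q·sin40° = 700.
Substitute: T_P·(0.743145 + 0.873488·0.642788) = 700 → T_P = 536.558 ≈ 536.6 N.
Then T_Q = 0.873488 × 536.558 = 468.7 N.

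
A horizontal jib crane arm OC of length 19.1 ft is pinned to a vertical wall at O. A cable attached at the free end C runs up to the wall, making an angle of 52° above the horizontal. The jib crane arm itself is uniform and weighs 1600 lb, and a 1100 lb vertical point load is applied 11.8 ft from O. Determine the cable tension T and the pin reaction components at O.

ΣM about O: T·sin52°·19.1 − 1600·9.55 − 1100·11.8 = 0 → T = 28260/(19.1·0.788011) = 1877.61 ≈ 1878 lb.
ΣF_x = 0: O_x − T·cos52° = 0 → O_x = 1877.61 × 0.615661 = 1156 lb.
ΣF_y = 0: O_y + T·sin52° − 1600 − 1100 = 0 → O_y = 2700 − 1877.61 × 0.788011 = 1220 lb.

T = 1878 lb, O_x = 1156 lb, O_y = 1220 lb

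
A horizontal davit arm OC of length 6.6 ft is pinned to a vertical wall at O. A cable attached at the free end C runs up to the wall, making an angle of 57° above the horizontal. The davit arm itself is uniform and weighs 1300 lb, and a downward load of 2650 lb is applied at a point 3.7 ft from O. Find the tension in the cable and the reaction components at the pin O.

T = 2546 lb, O_x = 1387 lb, O_y = 1814 lb

ΣM about O: T·sin57°·6.6 − 1300·3.3 − 2650·3.7 = 0 → T = 14095/(6.6·0.838671) = 2546.42 ≈ 2546 lb.
ΣF_x = 0: O_x − T·cos57° = 0 → O_x = 2546.42 × 0.544639 = 1387 lb.
ΣF_y = 0: O_y + T·sin57° − 1300 − 2650 = 0 → O_y = 3950 − 2546.42 × 0.838671 = 1814 lb.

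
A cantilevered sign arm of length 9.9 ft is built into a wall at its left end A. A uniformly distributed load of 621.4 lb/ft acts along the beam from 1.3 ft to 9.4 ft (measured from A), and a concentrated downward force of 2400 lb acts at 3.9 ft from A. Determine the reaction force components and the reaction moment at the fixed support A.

A_x = 0, A_y = 7433 lb, M_A = 36290 lb·ft

Resultant of the distributed load: 621.4 × 8.1 = 5033.34 lb at 5.35 ft from A.
ΣF_x = 0: A_x = 0.
ΣF_y = 0: A_y − 621.4·8.1 − 2400 = 0 → A_y = 7433 lb.
ΣM about A: M_A − (621.4·8.1)·5.35 − 2400·3.9 = 0 → M_A = 36290 lb·ft.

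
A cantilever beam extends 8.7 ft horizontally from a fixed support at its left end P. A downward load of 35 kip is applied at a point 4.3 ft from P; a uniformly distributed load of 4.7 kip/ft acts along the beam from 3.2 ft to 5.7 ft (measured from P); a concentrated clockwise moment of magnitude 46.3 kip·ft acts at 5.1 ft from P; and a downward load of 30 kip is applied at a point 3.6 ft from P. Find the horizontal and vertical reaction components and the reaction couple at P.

Resultant of the distributed load: 4.7 × 2.5 = 11.75 kip at 4.45 ft from P.
ΣF_x = 0: P_x = 0.
ΣF_y = 0: P_y − 35 − 4.7·2.5 − 30 = 0 → P_y = 76.75 kip.
ΣM about P: M_P − 35·4.3 − (4.7·2.5)·4.45 − 46.3 − 30·3.6 = 0 → M_P = 357.1 kip·ft.

P_x = 0, P_y = 76.75 kip, M_P = 357.1 kip·ft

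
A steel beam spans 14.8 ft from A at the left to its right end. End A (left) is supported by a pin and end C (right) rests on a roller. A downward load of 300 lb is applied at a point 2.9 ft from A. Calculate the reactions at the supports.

A_x = 0, A_y = 241.2 lb, C_y = 58.78 lb

Moments about A: C_y·14.8 − 300·2.9 = 0 → C_y = 870/14.8 = 58.7838 ≈ 58.78 lb.
ΣF_y = 0: A_y + 58.7838 − 300 = 0 → A_y = 241.2 lb.
ΣF_x = 0: no horizontal applied forces, so A_x = 0.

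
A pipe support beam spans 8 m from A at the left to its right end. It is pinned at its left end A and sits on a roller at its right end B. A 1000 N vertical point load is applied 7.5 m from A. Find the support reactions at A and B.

Taking moments about A: B_y·8 − 1000·7.5 = 0 → B_y = 7500/8 = 937.5 N.
ΣF_y = 0: A_y + 937.5 − 1000 = 0 → A_y = 62.50 N.
ΣF_x = 0: no horizontal applied forces, so A_x = 0.

A_x = 0, A_y = 62.50 N, B_y = 937.5 N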